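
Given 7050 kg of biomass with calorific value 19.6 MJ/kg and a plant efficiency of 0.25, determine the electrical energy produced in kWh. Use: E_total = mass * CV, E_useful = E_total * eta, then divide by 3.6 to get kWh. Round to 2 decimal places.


Total energy = mass * CV = 7050 * 19.6 = 138180.0 MJ
Useful energy = total * eta = 138180.0 * 0.25 = 34545.0 MJ
Convert to kWh: 34545.0 / 3.6
Useful energy = 9595.83 kWh

9595.83


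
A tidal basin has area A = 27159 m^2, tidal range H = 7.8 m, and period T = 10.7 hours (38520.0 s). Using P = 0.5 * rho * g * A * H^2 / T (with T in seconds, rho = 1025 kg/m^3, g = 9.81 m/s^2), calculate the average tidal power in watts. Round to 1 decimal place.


Convert period to seconds: T = 10.7 * 3600 = 38520.0 s
H^2 = 7.8^2 = 60.84
P = 0.5 * rho * g * A * H^2 / T
P = 0.5 * 1025 * 9.81 * 27159 * 60.84 / 38520.0
P = 215665.0 W

215665.0


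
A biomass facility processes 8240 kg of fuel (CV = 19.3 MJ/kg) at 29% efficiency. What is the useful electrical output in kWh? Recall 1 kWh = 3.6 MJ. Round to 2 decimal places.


Total energy = mass * CV = 8240 * 19.3 = 159032.0 MJ
Useful energy = total * eta = 159032.0 * 0.29 = 46119.28 MJ
Convert to kWh: 46119.28 / 3.6
Useful energy = 12810.91 kWh

12810.91


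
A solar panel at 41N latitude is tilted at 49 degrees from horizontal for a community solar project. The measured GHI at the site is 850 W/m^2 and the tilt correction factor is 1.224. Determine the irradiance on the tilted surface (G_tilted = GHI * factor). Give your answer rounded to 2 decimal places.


Identify the given values:
  GHI = 850 W/m^2, tilt correction factor = 1.224
Apply the formula G_tilted = GHI * factor:
  G_tilted = 850 * 1.224
  G_tilted = 1040.40 W/m^2

1040.40


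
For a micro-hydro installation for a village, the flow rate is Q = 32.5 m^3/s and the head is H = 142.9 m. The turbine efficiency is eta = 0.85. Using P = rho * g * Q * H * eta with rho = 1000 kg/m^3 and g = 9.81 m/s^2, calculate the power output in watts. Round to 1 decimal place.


Apply the hydropower formula P = rho * g * Q * H * eta
rho * g = 1000 * 9.81 = 9810.0
P = 9810.0 * 32.5 * 142.9 * 0.85
P = 38726078.6 W

38726078.6


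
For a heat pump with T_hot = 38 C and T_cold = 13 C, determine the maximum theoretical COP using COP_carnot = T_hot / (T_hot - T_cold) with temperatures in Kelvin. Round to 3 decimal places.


Convert to Kelvin:
  T_hot = 38 + 273.15 = 311.15 K
  T_cold = 13 + 273.15 = 286.15 K
Apply Carnot COP formula:
  COP = T_hot_K / (T_hot_K - T_cold_K) = 311.15 / 25.0
  COP = 12.446

12.446


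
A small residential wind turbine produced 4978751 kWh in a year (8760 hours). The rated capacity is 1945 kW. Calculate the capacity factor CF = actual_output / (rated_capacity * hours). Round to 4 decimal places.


Capacity factor = actual output / maximum possible output
Maximum possible = rated * hours = 1945 * 8760 = 17038200 kWh
CF = 4978751 / 17038200
CF = 0.2922

0.2922


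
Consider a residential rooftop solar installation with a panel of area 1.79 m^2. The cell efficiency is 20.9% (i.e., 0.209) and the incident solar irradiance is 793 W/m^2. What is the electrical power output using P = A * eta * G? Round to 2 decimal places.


Use the solar power formula P = A * eta * G.
Given: A = 1.79 m^2, eta = 0.209, G = 793 W/m^2
P = 1.79 * 0.209 * 793
P = 296.67 W

296.67


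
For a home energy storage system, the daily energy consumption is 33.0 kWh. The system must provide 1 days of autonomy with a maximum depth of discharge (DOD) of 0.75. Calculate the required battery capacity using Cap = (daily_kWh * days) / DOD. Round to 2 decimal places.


Total energy needed = daily * days = 33.0 * 1 = 33.0 kWh
Account for depth of discharge:
  Cap = total_energy / DOD = 33.0 / 0.75
  Cap = 44.00 kWh

44.00


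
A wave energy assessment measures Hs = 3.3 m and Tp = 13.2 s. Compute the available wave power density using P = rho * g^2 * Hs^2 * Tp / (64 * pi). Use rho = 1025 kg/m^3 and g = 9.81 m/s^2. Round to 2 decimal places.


Apply wave power formula:
  g^2 = 9.81^2 = 96.2361
  Hs^2 = 3.3^2 = 10.89
  Numerator = rho * g^2 * Hs^2 * Tp = 1025 * 96.2361 * 10.89 * 13.2 = 14179590.58
  Denominator = 64 * pi = 201.0619
  P = 14179590.58 / 201.0619 = 70523.50 W/m

70523.50


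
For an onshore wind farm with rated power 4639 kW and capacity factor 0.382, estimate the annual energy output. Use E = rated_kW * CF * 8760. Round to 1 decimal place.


Annual energy = rated_kW * capacity_factor * hours_per_year
Given: P_rated = 4639 kW, CF = 0.382, hours = 8760
E = 4639 * 0.382 * 8760
E = 15523578.5 kWh

15523578.5


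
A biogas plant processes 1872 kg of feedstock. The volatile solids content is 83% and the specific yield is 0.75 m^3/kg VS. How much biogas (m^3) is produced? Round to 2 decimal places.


Compute volatile solids:
  VS = mass * VS_fraction = 1872 * 0.83 = 1553.76 kg
Calculate biogas volume:
  Biogas = VS * specific_yield = 1553.76 * 0.75
  Biogas = 1165.32 m^3

1165.32


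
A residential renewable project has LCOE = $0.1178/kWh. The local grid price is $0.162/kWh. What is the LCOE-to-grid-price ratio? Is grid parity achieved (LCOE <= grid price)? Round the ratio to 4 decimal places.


Compare LCOE to grid price:
  LCOE = $0.1178/kWh, Grid price = $0.162/kWh
  Ratio = LCOE / grid_price = 0.1178 / 0.162 = 0.7272
  Grid parity achieved (ratio <= 1)? yes

0.7272


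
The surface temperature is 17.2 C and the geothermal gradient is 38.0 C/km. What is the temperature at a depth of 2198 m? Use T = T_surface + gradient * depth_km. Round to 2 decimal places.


Convert depth to km: 2198 / 1000 = 2.198 km
Temperature increase = gradient * depth_km = 38.0 * 2.198 = 83.52 C
Temperature at depth = T_surface + delta_T = 17.2 + 83.52
T = 100.72 C

100.72


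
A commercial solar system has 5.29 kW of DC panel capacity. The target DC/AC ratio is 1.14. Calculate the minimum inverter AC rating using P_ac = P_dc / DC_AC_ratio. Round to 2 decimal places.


The inverter AC capacity is determined by the DC/AC ratio.
Given: P_dc = 5.29 kW, DC/AC ratio = 1.14
P_ac = P_dc / ratio = 5.29 / 1.14
P_ac = 4.64 kW

4.64


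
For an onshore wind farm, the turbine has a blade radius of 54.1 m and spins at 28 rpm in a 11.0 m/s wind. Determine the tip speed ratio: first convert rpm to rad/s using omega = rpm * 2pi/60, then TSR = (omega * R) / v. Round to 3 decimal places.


Convert rotational speed to rad/s:
  omega = 28 * 2 * pi / 60 = 2.9322 rad/s
Compute tip speed:
  v_tip = omega * R = 2.9322 * 54.1 = 158.629 m/s
Tip speed ratio:
  TSR = v_tip / v_wind = 158.629 / 11.0 = 14.421

14.421


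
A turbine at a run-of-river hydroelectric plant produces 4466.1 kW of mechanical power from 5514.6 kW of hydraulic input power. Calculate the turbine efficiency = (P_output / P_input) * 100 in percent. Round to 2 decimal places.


Turbine efficiency = (output power / input power) * 100
eta = (4466.1 / 5514.6) * 100
eta = 80.99%

80.99


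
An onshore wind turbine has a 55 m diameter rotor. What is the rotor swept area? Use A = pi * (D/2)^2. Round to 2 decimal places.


Compute the rotor radius:
  r = D / 2 = 55 / 2 = 27.5 m
Calculate swept area:
  A = pi * r^2 = pi * 27.5^2
  A = 2375.83 m^2

2375.83


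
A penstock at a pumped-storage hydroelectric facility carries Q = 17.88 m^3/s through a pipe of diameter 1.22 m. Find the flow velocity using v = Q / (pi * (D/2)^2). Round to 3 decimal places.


Compute pipe cross-sectional area:
  A = pi * (D/2)^2 = pi * (1.22/2)^2 = 1.169 m^2
Calculate velocity:
  v = Q / A = 17.88 / 1.169
  v = 15.295 m/s

15.295


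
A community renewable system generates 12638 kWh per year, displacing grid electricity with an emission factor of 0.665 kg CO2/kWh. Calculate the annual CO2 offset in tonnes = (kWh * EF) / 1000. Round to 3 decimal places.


CO2 offset in kg = generation * emission_factor
CO2 offset = 12638 * 0.665 = 8404.27 kg
Convert to tonnes:
  CO2 offset = 8404.27 / 1000 = 8.404 tonnes

8.404


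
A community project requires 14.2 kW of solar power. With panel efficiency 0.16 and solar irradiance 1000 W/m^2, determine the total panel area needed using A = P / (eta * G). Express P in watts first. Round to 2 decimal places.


Convert target power to watts: P = 14.2 * 1000 = 14200.0 W
Compute denominator: eta * G = 0.16 * 1000 = 160.0
Required area A = P / (eta * G) = 14200.0 / 160.0
A = 88.75 m^2

88.75


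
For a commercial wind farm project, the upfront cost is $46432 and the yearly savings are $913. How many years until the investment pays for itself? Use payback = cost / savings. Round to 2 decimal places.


Simple payback period = initial cost / annual savings
Payback = 46432 / 913
Payback = 50.86 years

50.86


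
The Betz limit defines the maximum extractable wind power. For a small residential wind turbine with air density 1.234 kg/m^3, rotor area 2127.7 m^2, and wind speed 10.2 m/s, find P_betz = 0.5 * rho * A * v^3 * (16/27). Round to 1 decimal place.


The Betz coefficient Cp_max = 16/27 = 0.5926
v^3 = 10.2^3 = 1061.208
P_betz = 0.5 * rho * A * v^3 * Cp_max
P_betz = 0.5 * 1.234 * 2127.7 * 1061.208 * 0.5926
P_betz = 825566.9 W

825566.9


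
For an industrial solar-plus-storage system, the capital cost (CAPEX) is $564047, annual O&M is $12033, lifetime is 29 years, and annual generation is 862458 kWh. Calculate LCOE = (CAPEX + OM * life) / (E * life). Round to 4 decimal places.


Total cost = CAPEX + OM * lifetime = 564047 + 12033 * 29 = 564047 + 348957 = 913004
Total generation = annual * lifetime = 862458 * 29 = 25011282 kWh
LCOE = 913004 / 25011282
LCOE = 0.0365 $/kWh

0.0365


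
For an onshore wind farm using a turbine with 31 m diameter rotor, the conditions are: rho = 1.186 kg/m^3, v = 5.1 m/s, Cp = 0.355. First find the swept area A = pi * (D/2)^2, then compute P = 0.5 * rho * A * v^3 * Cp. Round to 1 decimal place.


Step 1 -- Compute swept area:
  A = pi * (D/2)^2 = pi * (31/2)^2 = 754.77 m^2
Step 2 -- Apply wind power equation:
  P = 0.5 * rho * A * v^3 * Cp
  v^3 = 5.1^3 = 132.651
  P = 0.5 * 1.186 * 754.77 * 132.651 * 0.355
  P = 21076.9 W

21076.9


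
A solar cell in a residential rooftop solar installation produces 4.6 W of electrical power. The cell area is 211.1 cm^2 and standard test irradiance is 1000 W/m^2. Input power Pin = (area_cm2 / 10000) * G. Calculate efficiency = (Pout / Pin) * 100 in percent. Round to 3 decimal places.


First compute the input power:
  Pin = area_cm2 / 10000 * G = 211.1 / 10000 * 1000 = 21.11 W
Then compute efficiency:
  Efficiency = (Pout / Pin) * 100 = (4.6 / 21.11) * 100
  Efficiency = 21.791%

21.791


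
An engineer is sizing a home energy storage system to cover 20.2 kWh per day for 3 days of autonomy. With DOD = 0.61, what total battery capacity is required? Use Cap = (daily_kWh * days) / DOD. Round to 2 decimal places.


Total energy needed = daily * days = 20.2 * 3 = 60.6 kWh
Account for depth of discharge:
  Cap = total_energy / DOD = 60.6 / 0.61
  Cap = 99.34 kWh

99.34


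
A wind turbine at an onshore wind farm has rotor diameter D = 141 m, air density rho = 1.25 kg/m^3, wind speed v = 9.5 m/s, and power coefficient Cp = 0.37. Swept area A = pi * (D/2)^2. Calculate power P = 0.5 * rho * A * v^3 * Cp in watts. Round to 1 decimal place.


Step 1 -- Compute swept area:
  A = pi * (D/2)^2 = pi * (141/2)^2 = 15614.5 m^2
Step 2 -- Apply wind power equation:
  P = 0.5 * rho * A * v^3 * Cp
  v^3 = 9.5^3 = 857.375
  P = 0.5 * 1.25 * 15614.5 * 857.375 * 0.37
  P = 3095855.4 W

3095855.4


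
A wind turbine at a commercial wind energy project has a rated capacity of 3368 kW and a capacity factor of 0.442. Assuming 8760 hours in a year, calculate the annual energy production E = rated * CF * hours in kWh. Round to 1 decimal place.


Annual energy = rated_kW * capacity_factor * hours_per_year
Given: P_rated = 3368 kW, CF = 0.442, hours = 8760
E = 3368 * 0.442 * 8760
E = 13040626.6 kWh

13040626.6


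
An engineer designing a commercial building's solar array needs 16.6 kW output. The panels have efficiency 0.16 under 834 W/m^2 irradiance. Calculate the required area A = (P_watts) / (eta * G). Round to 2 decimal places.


Convert target power to watts: P = 16.6 * 1000 = 16600.0 W
Compute denominator: eta * G = 0.16 * 834 = 133.44
Required area A = P / (eta * G) = 16600.0 / 133.44
A = 124.40 m^2

124.40


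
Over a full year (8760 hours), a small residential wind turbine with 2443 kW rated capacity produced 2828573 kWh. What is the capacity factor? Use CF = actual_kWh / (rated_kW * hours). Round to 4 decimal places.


Capacity factor = actual output / maximum possible output
Maximum possible = rated * hours = 2443 * 8760 = 21400680 kWh
CF = 2828573 / 21400680
CF = 0.1322

0.1322


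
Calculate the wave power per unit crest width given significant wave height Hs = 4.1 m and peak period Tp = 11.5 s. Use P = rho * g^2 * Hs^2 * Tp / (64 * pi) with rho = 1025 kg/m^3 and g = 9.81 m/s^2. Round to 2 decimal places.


Apply wave power formula:
  g^2 = 9.81^2 = 96.2361
  Hs^2 = 4.1^2 = 16.81
  Numerator = rho * g^2 * Hs^2 * Tp = 1025 * 96.2361 * 16.81 * 11.5 = 19068978.71
  Denominator = 64 * pi = 201.0619
  P = 19068978.71 / 201.0619 = 94841.32 W/m

94841.32


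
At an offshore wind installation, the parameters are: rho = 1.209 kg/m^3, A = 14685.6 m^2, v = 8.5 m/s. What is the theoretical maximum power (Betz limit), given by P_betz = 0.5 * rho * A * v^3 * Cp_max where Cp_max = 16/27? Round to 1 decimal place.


The Betz coefficient Cp_max = 16/27 = 0.5926
v^3 = 8.5^3 = 614.125
P_betz = 0.5 * rho * A * v^3 * Cp_max
P_betz = 0.5 * 1.209 * 14685.6 * 614.125 * 0.5926
P_betz = 3230732.5 W

3230732.5


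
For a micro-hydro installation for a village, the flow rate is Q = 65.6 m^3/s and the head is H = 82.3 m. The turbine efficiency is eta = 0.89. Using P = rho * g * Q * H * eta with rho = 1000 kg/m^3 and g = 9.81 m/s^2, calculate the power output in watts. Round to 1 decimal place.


Apply the hydropower formula P = rho * g * Q * H * eta
rho * g = 1000 * 9.81 = 9810.0
P = 9810.0 * 65.6 * 82.3 * 0.89
P = 47137081.4 W

47137081.4


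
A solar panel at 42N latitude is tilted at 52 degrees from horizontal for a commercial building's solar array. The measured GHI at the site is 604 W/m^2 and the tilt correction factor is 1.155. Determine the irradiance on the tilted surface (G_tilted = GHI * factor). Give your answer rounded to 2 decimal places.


Identify the given values:
  GHI = 604 W/m^2, tilt correction factor = 1.155
Apply the formula G_tilted = GHI * factor:
  G_tilted = 604 * 1.155
  G_tilted = 697.62 W/m^2

697.62


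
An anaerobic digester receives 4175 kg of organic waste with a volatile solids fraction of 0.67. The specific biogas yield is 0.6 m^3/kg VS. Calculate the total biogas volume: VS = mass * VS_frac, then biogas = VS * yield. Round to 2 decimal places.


Compute volatile solids:
  VS = mass * VS_fraction = 4175 * 0.67 = 2797.25 kg
Calculate biogas volume:
  Biogas = VS * specific_yield = 2797.25 * 0.6
  Biogas = 1678.35 m^3

1678.35


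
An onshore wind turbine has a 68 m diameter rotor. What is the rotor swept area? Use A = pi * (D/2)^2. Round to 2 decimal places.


Compute the rotor radius:
  r = D / 2 = 68 / 2 = 34.0 m
Calculate swept area:
  A = pi * r^2 = pi * 34.0^2
  A = 3631.68 m^2

3631.68


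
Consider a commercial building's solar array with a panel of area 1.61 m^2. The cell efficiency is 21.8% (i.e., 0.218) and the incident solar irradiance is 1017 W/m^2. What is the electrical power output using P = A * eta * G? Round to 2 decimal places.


Use the solar power formula P = A * eta * G.
Given: A = 1.61 m^2, eta = 0.218, G = 1017 W/m^2
P = 1.61 * 0.218 * 1017
P = 356.95 W

356.95


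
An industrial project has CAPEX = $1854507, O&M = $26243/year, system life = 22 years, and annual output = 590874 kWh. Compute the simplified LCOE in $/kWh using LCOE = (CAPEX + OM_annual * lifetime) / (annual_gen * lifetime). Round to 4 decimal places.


Total cost = CAPEX + OM * lifetime = 1854507 + 26243 * 22 = 1854507 + 577346 = 2431853
Total generation = annual * lifetime = 590874 * 22 = 12999228 kWh
LCOE = 2431853 / 12999228
LCOE = 0.1871 $/kWh

0.1871


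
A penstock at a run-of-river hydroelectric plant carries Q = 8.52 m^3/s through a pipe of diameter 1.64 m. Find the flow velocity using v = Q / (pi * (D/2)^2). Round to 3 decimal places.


Compute pipe cross-sectional area:
  A = pi * (D/2)^2 = pi * (1.64/2)^2 = 2.1124 m^2
Calculate velocity:
  v = Q / A = 8.52 / 2.1124
  v = 4.033 m/s

4.033


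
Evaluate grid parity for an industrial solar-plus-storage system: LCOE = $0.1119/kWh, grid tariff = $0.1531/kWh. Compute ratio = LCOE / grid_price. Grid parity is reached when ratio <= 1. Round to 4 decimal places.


Compare LCOE to grid price:
  LCOE = $0.1119/kWh, Grid price = $0.1531/kWh
  Ratio = LCOE / grid_price = 0.1119 / 0.1531 = 0.7309
  Grid parity achieved (ratio <= 1)? yes

0.7309


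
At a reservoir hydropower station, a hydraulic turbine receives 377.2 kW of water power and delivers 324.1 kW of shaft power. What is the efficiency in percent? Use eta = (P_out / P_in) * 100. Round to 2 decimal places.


Turbine efficiency = (output power / input power) * 100
eta = (324.1 / 377.2) * 100
eta = 85.92%

85.92


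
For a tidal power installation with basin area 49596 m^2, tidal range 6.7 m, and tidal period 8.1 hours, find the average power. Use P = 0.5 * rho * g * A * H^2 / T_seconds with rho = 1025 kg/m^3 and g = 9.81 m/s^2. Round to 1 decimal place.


Convert period to seconds: T = 8.1 * 3600 = 29160.0 s
H^2 = 6.7^2 = 44.89
P = 0.5 * rho * g * A * H^2 / T
P = 0.5 * 1025 * 9.81 * 49596 * 44.89 / 29160.0
P = 383858.9 W

383858.9


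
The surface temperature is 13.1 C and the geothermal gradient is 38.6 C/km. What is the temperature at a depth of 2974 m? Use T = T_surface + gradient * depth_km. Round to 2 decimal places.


Convert depth to km: 2974 / 1000 = 2.974 km
Temperature increase = gradient * depth_km = 38.6 * 2.974 = 114.8 C
Temperature at depth = T_surface + delta_T = 13.1 + 114.8
T = 127.90 C

127.90


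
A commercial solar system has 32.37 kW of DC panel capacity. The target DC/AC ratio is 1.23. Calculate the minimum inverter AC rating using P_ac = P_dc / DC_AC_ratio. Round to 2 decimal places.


The inverter AC capacity is determined by the DC/AC ratio.
Given: P_dc = 32.37 kW, DC/AC ratio = 1.23
P_ac = P_dc / ratio = 32.37 / 1.23
P_ac = 26.32 kW

26.32


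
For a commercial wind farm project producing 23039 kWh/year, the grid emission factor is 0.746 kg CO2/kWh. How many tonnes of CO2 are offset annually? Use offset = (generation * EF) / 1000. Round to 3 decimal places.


CO2 offset in kg = generation * emission_factor
CO2 offset = 23039 * 0.746 = 17187.09 kg
Convert to tonnes:
  CO2 offset = 17187.09 / 1000 = 17.187 tonnes

17.187


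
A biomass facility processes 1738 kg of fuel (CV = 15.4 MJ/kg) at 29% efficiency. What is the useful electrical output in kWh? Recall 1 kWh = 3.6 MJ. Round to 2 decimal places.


Total energy = mass * CV = 1738 * 15.4 = 26765.2 MJ
Useful energy = total * eta = 26765.2 * 0.29 = 7761.91 MJ
Convert to kWh: 7761.91 / 3.6
Useful energy = 2156.09 kWh

2156.09


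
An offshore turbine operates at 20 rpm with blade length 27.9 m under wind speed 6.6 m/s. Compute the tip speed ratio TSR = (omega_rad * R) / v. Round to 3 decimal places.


Convert rotational speed to rad/s:
  omega = 20 * 2 * pi / 60 = 2.0944 rad/s
Compute tip speed:
  v_tip = omega * R = 2.0944 * 27.9 = 58.434 m/s
Tip speed ratio:
  TSR = v_tip / v_wind = 58.434 / 6.6 = 8.854

8.854


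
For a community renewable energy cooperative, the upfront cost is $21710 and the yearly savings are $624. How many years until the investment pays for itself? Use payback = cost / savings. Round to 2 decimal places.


Simple payback period = initial cost / annual savings
Payback = 21710 / 624
Payback = 34.79 years

34.79


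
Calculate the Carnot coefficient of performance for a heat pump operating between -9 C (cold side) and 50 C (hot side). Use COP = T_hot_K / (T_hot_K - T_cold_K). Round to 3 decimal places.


Convert to Kelvin:
  T_hot = 50 + 273.15 = 323.15 K
  T_cold = -9 + 273.15 = 264.15 K
Apply Carnot COP formula:
  COP = T_hot_K / (T_hot_K - T_cold_K) = 323.15 / 59.0
  COP = 5.477

5.477


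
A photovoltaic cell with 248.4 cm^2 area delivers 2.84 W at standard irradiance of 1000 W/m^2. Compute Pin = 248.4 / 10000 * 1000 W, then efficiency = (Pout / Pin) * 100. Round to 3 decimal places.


First compute the input power:
  Pin = area_cm2 / 10000 * G = 248.4 / 10000 * 1000 = 24.84 W
Then compute efficiency:
  Efficiency = (Pout / Pin) * 100 = (2.84 / 24.84) * 100
  Efficiency = 11.433%

11.433


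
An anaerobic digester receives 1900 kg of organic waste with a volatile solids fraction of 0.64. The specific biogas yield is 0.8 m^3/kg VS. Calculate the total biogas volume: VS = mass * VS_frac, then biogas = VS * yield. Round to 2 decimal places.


Compute volatile solids:
  VS = mass * VS_fraction = 1900 * 0.64 = 1216.0 kg
Calculate biogas volume:
  Biogas = VS * specific_yield = 1216.0 * 0.8
  Biogas = 972.80 m^3

972.80


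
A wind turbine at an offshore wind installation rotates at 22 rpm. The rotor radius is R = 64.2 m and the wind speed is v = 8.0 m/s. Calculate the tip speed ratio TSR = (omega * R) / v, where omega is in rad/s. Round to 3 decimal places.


Convert rotational speed to rad/s:
  omega = 22 * 2 * pi / 60 = 2.3038 rad/s
Compute tip speed:
  v_tip = omega * R = 2.3038 * 64.2 = 147.906 m/s
Tip speed ratio:
  TSR = v_tip / v_wind = 147.906 / 8.0 = 18.488

18.488


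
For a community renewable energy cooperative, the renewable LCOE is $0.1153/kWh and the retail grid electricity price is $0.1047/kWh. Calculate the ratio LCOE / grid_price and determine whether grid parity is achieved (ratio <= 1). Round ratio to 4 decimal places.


Compare LCOE to grid price:
  LCOE = $0.1153/kWh, Grid price = $0.1047/kWh
  Ratio = LCOE / grid_price = 0.1153 / 0.1047 = 1.1012
  Grid parity achieved (ratio <= 1)? no

1.1012


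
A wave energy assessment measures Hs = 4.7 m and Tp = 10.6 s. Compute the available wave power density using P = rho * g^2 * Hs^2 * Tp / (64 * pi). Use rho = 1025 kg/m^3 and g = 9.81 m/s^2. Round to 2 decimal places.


Apply wave power formula:
  g^2 = 9.81^2 = 96.2361
  Hs^2 = 4.7^2 = 22.09
  Numerator = rho * g^2 * Hs^2 * Tp = 1025 * 96.2361 * 22.09 * 10.6 = 23097419.45
  Denominator = 64 * pi = 201.0619
  P = 23097419.45 / 201.0619 = 114877.14 W/m

114877.14


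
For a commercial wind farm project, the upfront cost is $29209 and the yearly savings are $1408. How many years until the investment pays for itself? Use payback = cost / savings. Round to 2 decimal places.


Simple payback period = initial cost / annual savings
Payback = 29209 / 1408
Payback = 20.75 years

20.75


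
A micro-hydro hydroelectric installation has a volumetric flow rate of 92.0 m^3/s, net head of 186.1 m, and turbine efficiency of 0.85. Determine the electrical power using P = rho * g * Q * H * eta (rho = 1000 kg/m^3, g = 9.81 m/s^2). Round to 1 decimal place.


Apply the hydropower formula P = rho * g * Q * H * eta
rho * g = 1000 * 9.81 = 9810.0
P = 9810.0 * 92.0 * 186.1 * 0.85
P = 142765126.2 W

142765126.2


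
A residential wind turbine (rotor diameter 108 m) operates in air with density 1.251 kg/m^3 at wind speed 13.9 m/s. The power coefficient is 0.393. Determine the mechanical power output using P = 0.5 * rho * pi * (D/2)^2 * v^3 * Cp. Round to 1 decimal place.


Step 1 -- Compute swept area:
  A = pi * (D/2)^2 = pi * (108/2)^2 = 9160.88 m^2
Step 2 -- Apply wind power equation:
  P = 0.5 * rho * A * v^3 * Cp
  v^3 = 13.9^3 = 2685.619
  P = 0.5 * 1.251 * 9160.88 * 2685.619 * 0.393
  P = 6047859.0 W

6047859.0


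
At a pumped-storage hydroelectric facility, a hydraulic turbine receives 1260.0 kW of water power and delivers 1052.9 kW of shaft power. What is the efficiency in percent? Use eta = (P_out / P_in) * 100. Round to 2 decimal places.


Turbine efficiency = (output power / input power) * 100
eta = (1052.9 / 1260.0) * 100
eta = 83.56%

83.56


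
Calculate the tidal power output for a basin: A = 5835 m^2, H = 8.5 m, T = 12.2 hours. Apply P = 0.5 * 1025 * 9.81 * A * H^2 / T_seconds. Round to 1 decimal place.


Convert period to seconds: T = 12.2 * 3600 = 43920.0 s
H^2 = 8.5^2 = 72.25
P = 0.5 * rho * g * A * H^2 / T
P = 0.5 * 1025 * 9.81 * 5835 * 72.25 / 43920.0
P = 48259.1 W

48259.1


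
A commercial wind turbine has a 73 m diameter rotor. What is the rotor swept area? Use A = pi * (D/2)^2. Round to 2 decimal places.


Compute the rotor radius:
  r = D / 2 = 73 / 2 = 36.5 m
Calculate swept area:
  A = pi * r^2 = pi * 36.5^2
  A = 4185.39 m^2

4185.39


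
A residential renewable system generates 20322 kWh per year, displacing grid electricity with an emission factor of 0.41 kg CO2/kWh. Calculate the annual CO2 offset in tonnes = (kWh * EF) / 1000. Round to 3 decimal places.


CO2 offset in kg = generation * emission_factor
CO2 offset = 20322 * 0.41 = 8332.02 kg
Convert to tonnes:
  CO2 offset = 8332.02 / 1000 = 8.332 tonnes

8.332


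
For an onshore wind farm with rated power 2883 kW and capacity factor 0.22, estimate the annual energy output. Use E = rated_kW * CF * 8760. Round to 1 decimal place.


Annual energy = rated_kW * capacity_factor * hours_per_year
Given: P_rated = 2883 kW, CF = 0.22, hours = 8760
E = 2883 * 0.22 * 8760
E = 5556117.6 kWh

5556117.6


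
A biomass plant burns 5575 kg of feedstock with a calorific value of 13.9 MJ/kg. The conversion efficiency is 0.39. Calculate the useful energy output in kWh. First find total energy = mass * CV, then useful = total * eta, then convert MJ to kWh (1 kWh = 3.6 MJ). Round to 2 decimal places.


Total energy = mass * CV = 5575 * 13.9 = 77492.5 MJ
Useful energy = total * eta = 77492.5 * 0.39 = 30222.08 MJ
Convert to kWh: 30222.08 / 3.6
Useful energy = 8395.02 kWh

8395.02


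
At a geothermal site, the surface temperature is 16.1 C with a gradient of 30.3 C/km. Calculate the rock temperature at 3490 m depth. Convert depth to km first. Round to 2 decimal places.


Convert depth to km: 3490 / 1000 = 3.49 km
Temperature increase = gradient * depth_km = 30.3 * 3.49 = 105.75 C
Temperature at depth = T_surface + delta_T = 16.1 + 105.75
T = 121.85 C

121.85


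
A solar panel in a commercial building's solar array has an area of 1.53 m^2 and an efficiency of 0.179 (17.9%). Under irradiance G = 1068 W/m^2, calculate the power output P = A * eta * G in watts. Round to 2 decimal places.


Use the solar power formula P = A * eta * G.
Given: A = 1.53 m^2, eta = 0.179, G = 1068 W/m^2
P = 1.53 * 0.179 * 1068
P = 292.49 W

292.49


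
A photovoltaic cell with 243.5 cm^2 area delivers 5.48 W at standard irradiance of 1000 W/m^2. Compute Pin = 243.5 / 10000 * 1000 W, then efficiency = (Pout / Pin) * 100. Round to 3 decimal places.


First compute the input power:
  Pin = area_cm2 / 10000 * G = 243.5 / 10000 * 1000 = 24.35 W
Then compute efficiency:
  Efficiency = (Pout / Pin) * 100 = (5.48 / 24.35) * 100
  Efficiency = 22.505%

22.505


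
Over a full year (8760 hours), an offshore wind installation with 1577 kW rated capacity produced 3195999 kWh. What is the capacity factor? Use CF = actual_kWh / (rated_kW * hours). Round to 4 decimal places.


Capacity factor = actual output / maximum possible output
Maximum possible = rated * hours = 1577 * 8760 = 13814520 kWh
CF = 3195999 / 13814520
CF = 0.2314

0.2314


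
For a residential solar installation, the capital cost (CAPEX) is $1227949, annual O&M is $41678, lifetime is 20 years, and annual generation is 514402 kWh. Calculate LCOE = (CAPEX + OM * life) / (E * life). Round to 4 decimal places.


Total cost = CAPEX + OM * lifetime = 1227949 + 41678 * 20 = 1227949 + 833560 = 2061509
Total generation = annual * lifetime = 514402 * 20 = 10288040 kWh
LCOE = 2061509 / 10288040
LCOE = 0.2004 $/kWh

0.2004


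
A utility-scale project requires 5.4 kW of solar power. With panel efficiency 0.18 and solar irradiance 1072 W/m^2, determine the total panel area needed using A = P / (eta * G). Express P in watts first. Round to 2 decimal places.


Convert target power to watts: P = 5.4 * 1000 = 5400.0 W
Compute denominator: eta * G = 0.18 * 1072 = 192.96
Required area A = P / (eta * G) = 5400.0 / 192.96
A = 27.99 m^2

27.99


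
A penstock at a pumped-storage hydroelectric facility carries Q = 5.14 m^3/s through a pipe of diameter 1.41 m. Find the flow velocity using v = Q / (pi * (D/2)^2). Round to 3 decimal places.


Compute pipe cross-sectional area:
  A = pi * (D/2)^2 = pi * (1.41/2)^2 = 1.5615 m^2
Calculate velocity:
  v = Q / A = 5.14 / 1.5615
  v = 3.292 m/s

3.292


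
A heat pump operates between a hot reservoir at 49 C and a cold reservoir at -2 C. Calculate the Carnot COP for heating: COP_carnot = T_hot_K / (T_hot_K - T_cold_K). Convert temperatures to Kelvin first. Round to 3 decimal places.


Convert to Kelvin:
  T_hot = 49 + 273.15 = 322.15 K
  T_cold = -2 + 273.15 = 271.15 K
Apply Carnot COP formula:
  COP = T_hot_K / (T_hot_K - T_cold_K) = 322.15 / 51.0
  COP = 6.317

6.317


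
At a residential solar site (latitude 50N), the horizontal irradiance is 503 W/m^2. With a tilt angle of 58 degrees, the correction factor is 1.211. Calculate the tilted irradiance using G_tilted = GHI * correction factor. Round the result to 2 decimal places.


Identify the given values:
  GHI = 503 W/m^2, tilt correction factor = 1.211
Apply the formula G_tilted = GHI * factor:
  G_tilted = 503 * 1.211
  G_tilted = 609.13 W/m^2

609.13


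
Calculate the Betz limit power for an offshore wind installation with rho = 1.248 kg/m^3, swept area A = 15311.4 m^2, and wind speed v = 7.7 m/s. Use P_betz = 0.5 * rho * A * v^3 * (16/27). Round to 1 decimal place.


The Betz coefficient Cp_max = 16/27 = 0.5926
v^3 = 7.7^3 = 456.533
P_betz = 0.5 * rho * A * v^3 * Cp_max
P_betz = 0.5 * 1.248 * 15311.4 * 456.533 * 0.5926
P_betz = 2584805.6 W

2584805.6


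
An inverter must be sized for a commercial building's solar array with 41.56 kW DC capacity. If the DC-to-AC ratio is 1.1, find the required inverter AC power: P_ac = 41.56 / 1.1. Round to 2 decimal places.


The inverter AC capacity is determined by the DC/AC ratio.
Given: P_dc = 41.56 kW, DC/AC ratio = 1.1
P_ac = P_dc / ratio = 41.56 / 1.1
P_ac = 37.78 kW

37.78


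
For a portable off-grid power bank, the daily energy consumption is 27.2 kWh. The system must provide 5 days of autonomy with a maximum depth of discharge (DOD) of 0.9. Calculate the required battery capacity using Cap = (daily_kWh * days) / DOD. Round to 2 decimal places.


Total energy needed = daily * days = 27.2 * 5 = 136.0 kWh
Account for depth of discharge:
  Cap = total_energy / DOD = 136.0 / 0.9
  Cap = 151.11 kWh

151.11


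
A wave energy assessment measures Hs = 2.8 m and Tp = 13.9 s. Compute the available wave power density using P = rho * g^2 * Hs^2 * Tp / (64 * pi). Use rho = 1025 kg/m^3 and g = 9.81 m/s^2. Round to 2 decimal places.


Apply wave power formula:
  g^2 = 9.81^2 = 96.2361
  Hs^2 = 2.8^2 = 7.84
  Numerator = rho * g^2 * Hs^2 * Tp = 1025 * 96.2361 * 7.84 * 13.9 = 10749610.86
  Denominator = 64 * pi = 201.0619
  P = 10749610.86 / 201.0619 = 53464.18 W/m

53464.18


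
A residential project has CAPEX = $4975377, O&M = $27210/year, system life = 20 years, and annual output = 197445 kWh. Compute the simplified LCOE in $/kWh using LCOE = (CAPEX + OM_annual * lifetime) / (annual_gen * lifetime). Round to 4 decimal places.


Total cost = CAPEX + OM * lifetime = 4975377 + 27210 * 20 = 4975377 + 544200 = 5519577
Total generation = annual * lifetime = 197445 * 20 = 3948900 kWh
LCOE = 5519577 / 3948900
LCOE = 1.3978 $/kWh

1.3978


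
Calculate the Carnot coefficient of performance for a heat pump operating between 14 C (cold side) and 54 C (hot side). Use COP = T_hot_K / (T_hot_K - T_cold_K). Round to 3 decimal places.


Convert to Kelvin:
  T_hot = 54 + 273.15 = 327.15 K
  T_cold = 14 + 273.15 = 287.15 K
Apply Carnot COP formula:
  COP = T_hot_K / (T_hot_K - T_cold_K) = 327.15 / 40.0
  COP = 8.179

8.179


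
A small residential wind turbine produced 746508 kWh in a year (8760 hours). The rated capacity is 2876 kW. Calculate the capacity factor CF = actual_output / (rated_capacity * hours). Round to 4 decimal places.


Capacity factor = actual output / maximum possible output
Maximum possible = rated * hours = 2876 * 8760 = 25193760 kWh
CF = 746508 / 25193760
CF = 0.0296

0.0296


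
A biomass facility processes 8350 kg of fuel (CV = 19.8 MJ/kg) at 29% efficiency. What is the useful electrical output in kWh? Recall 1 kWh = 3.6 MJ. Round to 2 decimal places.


Total energy = mass * CV = 8350 * 19.8 = 165330.0 MJ
Useful energy = total * eta = 165330.0 * 0.29 = 47945.7 MJ
Convert to kWh: 47945.7 / 3.6
Useful energy = 13318.25 kWh

13318.25


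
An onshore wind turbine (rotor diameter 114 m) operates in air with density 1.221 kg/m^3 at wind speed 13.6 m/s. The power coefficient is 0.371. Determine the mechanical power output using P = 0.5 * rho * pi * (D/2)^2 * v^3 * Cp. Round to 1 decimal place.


Step 1 -- Compute swept area:
  A = pi * (D/2)^2 = pi * (114/2)^2 = 10207.03 m^2
Step 2 -- Apply wind power equation:
  P = 0.5 * rho * A * v^3 * Cp
  v^3 = 13.6^3 = 2515.456
  P = 0.5 * 1.221 * 10207.03 * 2515.456 * 0.371
  P = 5815350.4 W

5815350.4


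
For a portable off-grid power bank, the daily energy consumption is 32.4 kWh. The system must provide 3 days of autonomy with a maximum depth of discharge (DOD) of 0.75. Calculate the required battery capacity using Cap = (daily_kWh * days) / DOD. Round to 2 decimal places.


Total energy needed = daily * days = 32.4 * 3 = 97.2 kWh
Account for depth of discharge:
  Cap = total_energy / DOD = 97.2 / 0.75
  Cap = 129.60 kWh

129.60


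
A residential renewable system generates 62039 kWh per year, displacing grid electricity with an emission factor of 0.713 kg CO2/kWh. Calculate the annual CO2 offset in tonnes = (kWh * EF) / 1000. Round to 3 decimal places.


CO2 offset in kg = generation * emission_factor
CO2 offset = 62039 * 0.713 = 44233.81 kg
Convert to tonnes:
  CO2 offset = 44233.81 / 1000 = 44.234 tonnes

44.234


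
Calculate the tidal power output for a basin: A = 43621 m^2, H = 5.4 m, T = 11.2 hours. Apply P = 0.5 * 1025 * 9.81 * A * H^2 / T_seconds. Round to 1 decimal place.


Convert period to seconds: T = 11.2 * 3600 = 40320.0 s
H^2 = 5.4^2 = 29.16
P = 0.5 * rho * g * A * H^2 / T
P = 0.5 * 1025 * 9.81 * 43621 * 29.16 / 40320.0
P = 158608.1 W

158608.1


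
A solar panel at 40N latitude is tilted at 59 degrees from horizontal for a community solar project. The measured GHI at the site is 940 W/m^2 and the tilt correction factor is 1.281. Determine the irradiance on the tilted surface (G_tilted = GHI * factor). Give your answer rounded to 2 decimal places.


Identify the given values:
  GHI = 940 W/m^2, tilt correction factor = 1.281
Apply the formula G_tilted = GHI * factor:
  G_tilted = 940 * 1.281
  G_tilted = 1204.14 W/m^2

1204.14


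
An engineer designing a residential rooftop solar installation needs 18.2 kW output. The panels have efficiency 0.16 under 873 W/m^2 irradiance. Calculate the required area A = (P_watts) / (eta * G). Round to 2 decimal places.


Convert target power to watts: P = 18.2 * 1000 = 18200.0 W
Compute denominator: eta * G = 0.16 * 873 = 139.68
Required area A = P / (eta * G) = 18200.0 / 139.68
A = 130.30 m^2

130.30


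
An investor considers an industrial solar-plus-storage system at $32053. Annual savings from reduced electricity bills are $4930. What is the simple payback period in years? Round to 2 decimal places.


Simple payback period = initial cost / annual savings
Payback = 32053 / 4930
Payback = 6.50 years

6.50


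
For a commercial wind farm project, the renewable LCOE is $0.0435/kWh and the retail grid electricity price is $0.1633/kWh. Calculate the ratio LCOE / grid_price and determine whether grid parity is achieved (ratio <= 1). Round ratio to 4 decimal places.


Compare LCOE to grid price:
  LCOE = $0.0435/kWh, Grid price = $0.1633/kWh
  Ratio = LCOE / grid_price = 0.0435 / 0.1633 = 0.2664
  Grid parity achieved (ratio <= 1)? yes

0.2664


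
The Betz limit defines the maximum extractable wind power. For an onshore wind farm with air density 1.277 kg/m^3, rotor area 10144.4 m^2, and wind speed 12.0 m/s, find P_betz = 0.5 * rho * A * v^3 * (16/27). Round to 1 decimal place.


The Betz coefficient Cp_max = 16/27 = 0.5926
v^3 = 12.0^3 = 1728.0
P_betz = 0.5 * rho * A * v^3 * Cp_max
P_betz = 0.5 * 1.277 * 10144.4 * 1728.0 * 0.5926
P_betz = 6632652.2 W

6632652.2


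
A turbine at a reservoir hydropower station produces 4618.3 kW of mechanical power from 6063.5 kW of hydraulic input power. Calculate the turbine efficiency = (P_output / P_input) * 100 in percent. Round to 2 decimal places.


Turbine efficiency = (output power / input power) * 100
eta = (4618.3 / 6063.5) * 100
eta = 76.17%

76.17


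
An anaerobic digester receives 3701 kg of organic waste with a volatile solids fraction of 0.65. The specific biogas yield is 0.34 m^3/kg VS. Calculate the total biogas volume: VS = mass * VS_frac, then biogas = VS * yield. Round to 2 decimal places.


Compute volatile solids:
  VS = mass * VS_fraction = 3701 * 0.65 = 2405.65 kg
Calculate biogas volume:
  Biogas = VS * specific_yield = 2405.65 * 0.34
  Biogas = 817.92 m^3

817.92


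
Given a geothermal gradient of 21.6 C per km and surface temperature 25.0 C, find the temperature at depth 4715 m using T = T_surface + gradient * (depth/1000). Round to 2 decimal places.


Convert depth to km: 4715 / 1000 = 4.715 km
Temperature increase = gradient * depth_km = 21.6 * 4.715 = 101.84 C
Temperature at depth = T_surface + delta_T = 25.0 + 101.84
T = 126.84 C

126.84


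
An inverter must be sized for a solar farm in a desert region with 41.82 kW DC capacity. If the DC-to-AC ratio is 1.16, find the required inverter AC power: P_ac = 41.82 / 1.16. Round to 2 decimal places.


The inverter AC capacity is determined by the DC/AC ratio.
Given: P_dc = 41.82 kW, DC/AC ratio = 1.16
P_ac = P_dc / ratio = 41.82 / 1.16
P_ac = 36.05 kW

36.05


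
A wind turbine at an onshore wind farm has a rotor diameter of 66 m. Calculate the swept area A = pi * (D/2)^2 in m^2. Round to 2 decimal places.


Compute the rotor radius:
  r = D / 2 = 66 / 2 = 33.0 m
Calculate swept area:
  A = pi * r^2 = pi * 33.0^2
  A = 3421.19 m^2

3421.19


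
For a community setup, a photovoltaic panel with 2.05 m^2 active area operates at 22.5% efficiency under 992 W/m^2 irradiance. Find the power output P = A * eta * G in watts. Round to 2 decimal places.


Use the solar power formula P = A * eta * G.
Given: A = 2.05 m^2, eta = 0.225, G = 992 W/m^2
P = 2.05 * 0.225 * 992
P = 457.56 W

457.56


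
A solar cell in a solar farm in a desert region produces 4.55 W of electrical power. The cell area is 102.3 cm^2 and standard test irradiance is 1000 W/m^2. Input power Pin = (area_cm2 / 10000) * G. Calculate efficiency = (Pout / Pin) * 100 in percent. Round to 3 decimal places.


First compute the input power:
  Pin = area_cm2 / 10000 * G = 102.3 / 10000 * 1000 = 10.23 W
Then compute efficiency:
  Efficiency = (Pout / Pin) * 100 = (4.55 / 10.23) * 100
  Efficiency = 44.477%

44.477


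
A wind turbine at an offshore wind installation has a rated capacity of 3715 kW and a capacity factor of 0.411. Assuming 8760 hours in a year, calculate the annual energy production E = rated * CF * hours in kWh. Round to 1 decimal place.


Annual energy = rated_kW * capacity_factor * hours_per_year
Given: P_rated = 3715 kW, CF = 0.411, hours = 8760
E = 3715 * 0.411 * 8760
E = 13375337.4 kWh

13375337.4


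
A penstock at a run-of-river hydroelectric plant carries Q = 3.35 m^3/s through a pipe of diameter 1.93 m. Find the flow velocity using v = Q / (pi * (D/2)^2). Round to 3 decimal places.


Compute pipe cross-sectional area:
  A = pi * (D/2)^2 = pi * (1.93/2)^2 = 2.9255 m^2
Calculate velocity:
  v = Q / A = 3.35 / 2.9255
  v = 1.145 m/s

1.145
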